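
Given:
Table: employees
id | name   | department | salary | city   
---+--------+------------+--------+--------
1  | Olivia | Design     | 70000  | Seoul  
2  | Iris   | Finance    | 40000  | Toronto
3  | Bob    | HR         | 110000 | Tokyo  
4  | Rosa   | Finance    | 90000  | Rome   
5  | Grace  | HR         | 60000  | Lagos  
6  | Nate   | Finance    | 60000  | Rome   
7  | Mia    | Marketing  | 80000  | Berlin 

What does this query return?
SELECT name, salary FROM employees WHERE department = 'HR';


Filtering: department = 'HR'
Matching rows: 2

2 rows:
Bob, 110000
Grace, 60000


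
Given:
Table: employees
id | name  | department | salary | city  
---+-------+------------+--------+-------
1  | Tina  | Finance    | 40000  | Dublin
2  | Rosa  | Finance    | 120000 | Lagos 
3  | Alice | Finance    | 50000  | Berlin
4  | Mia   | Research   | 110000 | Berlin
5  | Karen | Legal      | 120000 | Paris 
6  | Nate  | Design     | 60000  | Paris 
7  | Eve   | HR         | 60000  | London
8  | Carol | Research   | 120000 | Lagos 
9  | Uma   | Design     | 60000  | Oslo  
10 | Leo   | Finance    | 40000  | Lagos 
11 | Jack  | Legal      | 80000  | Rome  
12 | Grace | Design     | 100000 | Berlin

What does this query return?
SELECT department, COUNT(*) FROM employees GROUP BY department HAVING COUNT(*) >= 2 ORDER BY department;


Groups with count >= 2:
  Design: 3 -> PASS
  Finance: 4 -> PASS
  Legal: 2 -> PASS
  Research: 2 -> PASS
  HR: 1 -> filtered out


4 groups:
Design, 3
Finance, 4
Legal, 2
Research, 2


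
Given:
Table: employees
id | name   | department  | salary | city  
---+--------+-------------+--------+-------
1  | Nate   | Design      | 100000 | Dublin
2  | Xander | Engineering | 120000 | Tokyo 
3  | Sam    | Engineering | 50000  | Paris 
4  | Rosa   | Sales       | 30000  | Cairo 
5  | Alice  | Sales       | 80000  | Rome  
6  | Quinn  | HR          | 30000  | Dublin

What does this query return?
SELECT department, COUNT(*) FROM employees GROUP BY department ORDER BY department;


Assigning each row to its department group:
  Nate -> Design
  Xander -> Engineering
  Sam -> Engineering
  Rosa -> Sales
  Alice -> Sales
  Quinn -> HR


4 groups:
Design, 1
Engineering, 2
HR, 1
Sales, 2


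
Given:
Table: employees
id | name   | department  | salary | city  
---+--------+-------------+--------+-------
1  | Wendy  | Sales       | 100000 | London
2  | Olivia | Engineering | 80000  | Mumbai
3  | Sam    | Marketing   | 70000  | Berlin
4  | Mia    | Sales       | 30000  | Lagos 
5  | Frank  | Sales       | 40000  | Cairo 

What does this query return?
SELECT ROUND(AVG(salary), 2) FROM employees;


SUM(salary) = 320000
COUNT = 5
ROUND(AVG, 2) = ROUND(320000 / 5, 2) = 64000.0

64000.0


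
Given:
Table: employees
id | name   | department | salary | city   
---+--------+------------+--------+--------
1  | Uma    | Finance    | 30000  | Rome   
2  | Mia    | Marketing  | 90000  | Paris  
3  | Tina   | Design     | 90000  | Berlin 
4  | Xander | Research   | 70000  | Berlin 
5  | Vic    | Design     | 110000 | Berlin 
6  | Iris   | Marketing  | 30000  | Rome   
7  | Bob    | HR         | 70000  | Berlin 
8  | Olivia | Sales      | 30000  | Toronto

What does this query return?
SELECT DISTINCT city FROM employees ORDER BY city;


All 'city' values (row order): Rome, Paris, Berlin, Berlin, Berlin, Rome, Berlin, Toronto
Removing duplicates leaves 4 unique value(s).

4 values:
Berlin
Paris
Rome
Toronto


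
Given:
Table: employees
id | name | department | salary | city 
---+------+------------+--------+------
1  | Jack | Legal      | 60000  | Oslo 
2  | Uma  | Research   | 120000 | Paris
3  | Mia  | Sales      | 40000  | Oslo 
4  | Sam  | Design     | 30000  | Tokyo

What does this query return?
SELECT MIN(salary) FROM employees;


Salaries: 60000, 120000, 40000, 30000
MIN = 30000

30000


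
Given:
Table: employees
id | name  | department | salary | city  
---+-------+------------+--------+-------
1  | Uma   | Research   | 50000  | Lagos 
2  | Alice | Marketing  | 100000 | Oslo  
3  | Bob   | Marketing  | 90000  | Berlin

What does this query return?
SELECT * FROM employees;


SELECT * returns all 3 rows with all columns

3 rows:
1, Uma, Research, 50000, Lagos
2, Alice, Marketing, 100000, Oslo
3, Bob, Marketing, 90000, Berlin


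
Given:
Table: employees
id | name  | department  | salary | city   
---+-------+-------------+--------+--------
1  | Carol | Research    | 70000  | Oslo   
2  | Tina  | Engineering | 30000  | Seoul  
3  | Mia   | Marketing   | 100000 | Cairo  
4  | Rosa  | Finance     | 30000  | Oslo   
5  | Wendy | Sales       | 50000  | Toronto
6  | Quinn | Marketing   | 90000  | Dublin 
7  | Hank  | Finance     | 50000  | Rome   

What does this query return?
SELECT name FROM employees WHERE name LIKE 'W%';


LIKE 'W%' matches names starting with 'W'
Matching: 1

1 rows:
Wendy


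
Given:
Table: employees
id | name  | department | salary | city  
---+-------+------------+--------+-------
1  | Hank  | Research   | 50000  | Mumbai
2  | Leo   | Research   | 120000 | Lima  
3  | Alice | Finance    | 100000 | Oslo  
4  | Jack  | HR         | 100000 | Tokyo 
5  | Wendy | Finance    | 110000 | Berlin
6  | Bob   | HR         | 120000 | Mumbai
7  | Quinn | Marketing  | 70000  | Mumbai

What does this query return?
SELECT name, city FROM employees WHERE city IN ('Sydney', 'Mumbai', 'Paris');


Filtering: city IN ('Sydney', 'Mumbai', 'Paris')
Matching: 3 rows

3 rows:
Hank, Mumbai
Bob, Mumbai
Quinn, Mumbai


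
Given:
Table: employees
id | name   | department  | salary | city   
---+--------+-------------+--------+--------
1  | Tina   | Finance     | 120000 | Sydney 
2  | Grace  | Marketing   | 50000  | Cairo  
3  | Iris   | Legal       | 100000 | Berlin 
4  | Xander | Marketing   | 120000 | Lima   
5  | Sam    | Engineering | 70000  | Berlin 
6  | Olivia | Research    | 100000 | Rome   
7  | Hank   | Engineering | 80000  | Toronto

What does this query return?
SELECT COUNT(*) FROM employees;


COUNT(*) counts all rows

7


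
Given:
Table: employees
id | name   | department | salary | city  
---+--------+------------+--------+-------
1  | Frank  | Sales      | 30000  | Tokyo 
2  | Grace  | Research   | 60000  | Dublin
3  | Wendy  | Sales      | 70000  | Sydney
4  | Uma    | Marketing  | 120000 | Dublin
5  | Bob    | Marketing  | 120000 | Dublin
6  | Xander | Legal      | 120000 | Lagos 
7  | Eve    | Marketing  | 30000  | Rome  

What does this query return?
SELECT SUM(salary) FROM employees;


SUM(salary) = 30000 + 60000 + 70000 + 120000 + 120000 + 120000 + 30000 = 550000

550000


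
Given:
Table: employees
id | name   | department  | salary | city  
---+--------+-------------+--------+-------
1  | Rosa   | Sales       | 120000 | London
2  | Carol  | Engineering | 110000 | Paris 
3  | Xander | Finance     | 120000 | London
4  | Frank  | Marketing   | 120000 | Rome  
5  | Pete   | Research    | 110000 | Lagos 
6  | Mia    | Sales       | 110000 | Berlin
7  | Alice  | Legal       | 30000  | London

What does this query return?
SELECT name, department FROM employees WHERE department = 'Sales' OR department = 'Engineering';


Filtering: department = 'Sales' OR 'Engineering'
Matching: 3 rows

3 rows:
Rosa, Sales
Carol, Engineering
Mia, Sales


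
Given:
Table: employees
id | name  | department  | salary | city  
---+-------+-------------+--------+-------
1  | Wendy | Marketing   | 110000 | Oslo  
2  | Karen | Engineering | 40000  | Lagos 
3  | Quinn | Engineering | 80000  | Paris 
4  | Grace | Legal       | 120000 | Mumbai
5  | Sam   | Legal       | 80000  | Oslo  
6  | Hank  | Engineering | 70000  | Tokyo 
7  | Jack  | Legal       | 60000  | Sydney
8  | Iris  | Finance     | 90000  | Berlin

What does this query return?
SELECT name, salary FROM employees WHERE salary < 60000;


Filtering: salary < 60000
Matching: 1 rows

1 rows:
Karen, 40000


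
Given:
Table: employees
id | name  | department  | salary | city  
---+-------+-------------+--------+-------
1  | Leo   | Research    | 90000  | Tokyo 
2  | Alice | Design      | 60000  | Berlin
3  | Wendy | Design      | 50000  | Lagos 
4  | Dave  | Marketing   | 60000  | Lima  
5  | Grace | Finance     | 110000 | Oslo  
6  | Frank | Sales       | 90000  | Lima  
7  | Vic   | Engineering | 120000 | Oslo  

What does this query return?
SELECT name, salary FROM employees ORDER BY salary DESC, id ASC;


Sorting by salary DESC, then id ASC for ties

7 rows:
Vic, 120000
Grace, 110000
Leo, 90000
Frank, 90000
Alice, 60000
Dave, 60000
Wendy, 50000


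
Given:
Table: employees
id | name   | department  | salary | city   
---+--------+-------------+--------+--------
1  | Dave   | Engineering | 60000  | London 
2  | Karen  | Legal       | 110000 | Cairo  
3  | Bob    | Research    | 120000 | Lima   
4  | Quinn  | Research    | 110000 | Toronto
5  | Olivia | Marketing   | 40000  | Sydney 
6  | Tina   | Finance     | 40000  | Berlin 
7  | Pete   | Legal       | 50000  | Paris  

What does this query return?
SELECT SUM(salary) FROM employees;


SUM(salary) = 60000 + 110000 + 120000 + 110000 + 40000 + 40000 + 50000 = 530000

530000


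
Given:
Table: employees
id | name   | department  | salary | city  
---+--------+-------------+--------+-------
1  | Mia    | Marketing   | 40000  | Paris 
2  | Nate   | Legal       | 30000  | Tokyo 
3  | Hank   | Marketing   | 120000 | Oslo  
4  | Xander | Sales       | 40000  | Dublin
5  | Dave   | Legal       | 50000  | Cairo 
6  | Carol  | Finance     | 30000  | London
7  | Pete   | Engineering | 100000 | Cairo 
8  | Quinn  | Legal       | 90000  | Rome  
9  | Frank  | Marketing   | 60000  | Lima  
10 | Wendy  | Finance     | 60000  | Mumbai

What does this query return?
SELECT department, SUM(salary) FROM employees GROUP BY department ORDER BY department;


Summing salary within each department:
  Engineering: 100000 = 100000
  Finance: 30000 + 60000 = 90000
  Legal: 30000 + 50000 + 90000 = 170000
  Marketing: 40000 + 120000 + 60000 = 220000
  Sales: 40000 = 40000


5 groups:
Engineering, 100000
Finance, 90000
Legal, 170000
Marketing, 220000
Sales, 40000


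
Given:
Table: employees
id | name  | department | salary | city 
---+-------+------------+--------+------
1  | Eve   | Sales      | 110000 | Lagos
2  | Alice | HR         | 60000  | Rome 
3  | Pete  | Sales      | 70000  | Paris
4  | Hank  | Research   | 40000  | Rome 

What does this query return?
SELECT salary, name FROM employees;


Projecting columns: salary, name

4 rows:
110000, Eve
60000, Alice
70000, Pete
40000, Hank


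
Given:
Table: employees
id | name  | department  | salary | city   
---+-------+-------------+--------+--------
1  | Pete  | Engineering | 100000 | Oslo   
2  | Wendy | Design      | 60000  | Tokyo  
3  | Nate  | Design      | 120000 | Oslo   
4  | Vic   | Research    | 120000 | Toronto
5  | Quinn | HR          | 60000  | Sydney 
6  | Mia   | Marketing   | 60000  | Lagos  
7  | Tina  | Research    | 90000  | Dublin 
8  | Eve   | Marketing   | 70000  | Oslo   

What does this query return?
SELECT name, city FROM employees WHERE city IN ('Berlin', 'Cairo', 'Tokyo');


Filtering: city IN ('Berlin', 'Cairo', 'Tokyo')
Matching: 1 rows

1 rows:
Wendy, Tokyo


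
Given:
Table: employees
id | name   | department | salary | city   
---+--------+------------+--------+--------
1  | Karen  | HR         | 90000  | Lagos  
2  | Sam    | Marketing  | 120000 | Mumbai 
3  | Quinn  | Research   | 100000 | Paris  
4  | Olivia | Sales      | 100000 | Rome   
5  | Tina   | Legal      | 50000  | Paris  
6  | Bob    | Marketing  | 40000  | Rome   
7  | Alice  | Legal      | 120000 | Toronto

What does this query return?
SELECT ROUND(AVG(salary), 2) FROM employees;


SUM(salary) = 620000
COUNT = 7
ROUND(AVG, 2) = ROUND(620000 / 7, 2) = 88571.43

88571.43


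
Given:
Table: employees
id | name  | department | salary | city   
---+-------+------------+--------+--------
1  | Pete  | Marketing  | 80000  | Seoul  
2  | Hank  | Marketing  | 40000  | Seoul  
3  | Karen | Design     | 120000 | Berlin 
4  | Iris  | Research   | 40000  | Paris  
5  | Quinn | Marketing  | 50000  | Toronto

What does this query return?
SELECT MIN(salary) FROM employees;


Salaries: 80000, 40000, 120000, 40000, 50000
MIN = 40000

40000


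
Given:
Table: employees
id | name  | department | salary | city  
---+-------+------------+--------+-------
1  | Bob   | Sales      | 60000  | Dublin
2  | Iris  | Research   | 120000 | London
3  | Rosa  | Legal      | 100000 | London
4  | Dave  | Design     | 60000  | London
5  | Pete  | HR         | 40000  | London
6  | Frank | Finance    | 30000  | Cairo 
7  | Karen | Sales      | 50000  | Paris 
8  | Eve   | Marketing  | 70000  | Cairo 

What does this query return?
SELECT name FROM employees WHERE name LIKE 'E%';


LIKE 'E%' matches names starting with 'E'
Matching: 1

1 rows:
Eve


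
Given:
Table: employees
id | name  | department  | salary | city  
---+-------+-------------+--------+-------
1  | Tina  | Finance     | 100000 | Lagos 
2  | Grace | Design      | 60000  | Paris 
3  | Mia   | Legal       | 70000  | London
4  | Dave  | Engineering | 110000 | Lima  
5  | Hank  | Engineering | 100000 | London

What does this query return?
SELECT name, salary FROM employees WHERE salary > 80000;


Filtering: salary > 80000
Matching: 3 rows

3 rows:
Tina, 100000
Dave, 110000
Hank, 100000


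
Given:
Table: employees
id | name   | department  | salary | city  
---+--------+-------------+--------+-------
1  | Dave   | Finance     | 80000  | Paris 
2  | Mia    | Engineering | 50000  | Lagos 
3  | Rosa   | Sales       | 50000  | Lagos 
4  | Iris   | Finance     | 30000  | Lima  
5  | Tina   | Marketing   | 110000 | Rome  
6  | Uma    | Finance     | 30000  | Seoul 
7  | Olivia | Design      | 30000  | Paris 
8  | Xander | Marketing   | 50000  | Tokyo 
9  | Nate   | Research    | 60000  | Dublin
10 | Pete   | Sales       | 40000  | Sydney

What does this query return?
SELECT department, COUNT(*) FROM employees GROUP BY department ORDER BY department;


Assigning each row to its department group:
  Dave -> Finance
  Mia -> Engineering
  Rosa -> Sales
  Iris -> Finance
  Tina -> Marketing
  Uma -> Finance
  Olivia -> Design
  Xander -> Marketing
  Nate -> Research
  Pete -> Sales


6 groups:
Design, 1
Engineering, 1
Finance, 3
Marketing, 2
Research, 1
Sales, 2


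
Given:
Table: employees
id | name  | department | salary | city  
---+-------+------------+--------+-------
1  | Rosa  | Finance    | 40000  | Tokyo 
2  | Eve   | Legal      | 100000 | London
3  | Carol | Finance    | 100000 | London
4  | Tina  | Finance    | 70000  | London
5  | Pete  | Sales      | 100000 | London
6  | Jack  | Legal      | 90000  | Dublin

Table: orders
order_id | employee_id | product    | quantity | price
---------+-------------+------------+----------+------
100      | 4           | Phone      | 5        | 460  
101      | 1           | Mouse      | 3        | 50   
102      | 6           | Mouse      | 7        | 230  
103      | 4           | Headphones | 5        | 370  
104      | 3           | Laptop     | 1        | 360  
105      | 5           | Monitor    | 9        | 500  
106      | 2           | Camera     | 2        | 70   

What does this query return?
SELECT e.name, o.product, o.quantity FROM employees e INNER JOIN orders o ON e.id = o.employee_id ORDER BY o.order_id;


Joining employees.id = orders.employee_id:
  employee Tina (id=4) -> order Phone
  employee Rosa (id=1) -> order Mouse
  employee Jack (id=6) -> order Mouse
  employee Tina (id=4) -> order Headphones
  employee Carol (id=3) -> order Laptop
  employee Pete (id=5) -> order Monitor
  employee Eve (id=2) -> order Camera


7 rows:
Tina, Phone, 5
Rosa, Mouse, 3
Jack, Mouse, 7
Tina, Headphones, 5
Carol, Laptop, 1
Pete, Monitor, 9
Eve, Camera, 2


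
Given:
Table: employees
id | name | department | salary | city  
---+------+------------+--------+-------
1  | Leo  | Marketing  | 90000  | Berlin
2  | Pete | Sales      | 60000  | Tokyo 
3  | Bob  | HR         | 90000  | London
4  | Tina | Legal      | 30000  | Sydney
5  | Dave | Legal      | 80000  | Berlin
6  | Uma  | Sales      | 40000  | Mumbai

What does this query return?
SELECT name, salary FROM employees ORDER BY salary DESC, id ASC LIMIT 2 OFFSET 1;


Sort by salary DESC (id ASC tiebreak), then skip 1 and take 2
Rows 2 through 3

2 rows:
Bob, 90000
Dave, 80000


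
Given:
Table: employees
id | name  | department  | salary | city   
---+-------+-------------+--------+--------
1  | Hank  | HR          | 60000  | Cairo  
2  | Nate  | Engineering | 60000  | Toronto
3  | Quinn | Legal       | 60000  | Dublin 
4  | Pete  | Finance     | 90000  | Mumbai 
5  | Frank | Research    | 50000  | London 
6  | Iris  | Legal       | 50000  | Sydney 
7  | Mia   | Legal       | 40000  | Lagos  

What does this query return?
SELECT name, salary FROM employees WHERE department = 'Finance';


Filtering: department = 'Finance'
Matching rows: 1

1 rows:
Pete, 90000


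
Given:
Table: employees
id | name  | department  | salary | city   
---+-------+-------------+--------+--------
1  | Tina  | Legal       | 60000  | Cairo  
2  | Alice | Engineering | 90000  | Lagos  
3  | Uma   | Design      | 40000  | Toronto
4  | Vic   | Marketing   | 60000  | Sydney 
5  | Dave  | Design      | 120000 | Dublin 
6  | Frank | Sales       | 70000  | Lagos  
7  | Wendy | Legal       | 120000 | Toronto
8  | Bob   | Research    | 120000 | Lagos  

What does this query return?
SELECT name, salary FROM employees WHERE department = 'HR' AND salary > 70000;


Filtering: department = 'HR' AND salary > 70000
Matching: 0 rows

Empty result set (0 rows)


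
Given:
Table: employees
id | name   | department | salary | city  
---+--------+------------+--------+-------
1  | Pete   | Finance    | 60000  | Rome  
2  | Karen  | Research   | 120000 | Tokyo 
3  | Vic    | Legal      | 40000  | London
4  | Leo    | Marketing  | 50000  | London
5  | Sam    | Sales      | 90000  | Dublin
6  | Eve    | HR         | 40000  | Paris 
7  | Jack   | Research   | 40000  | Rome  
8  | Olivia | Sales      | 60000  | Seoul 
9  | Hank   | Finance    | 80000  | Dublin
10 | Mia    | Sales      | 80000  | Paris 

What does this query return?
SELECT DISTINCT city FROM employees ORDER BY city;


All 'city' values (row order): Rome, Tokyo, London, London, Dublin, Paris, Rome, Seoul, Dublin, Paris
Removing duplicates leaves 6 unique value(s).

6 values:
Dublin
London
Paris
Rome
Seoul
Tokyo


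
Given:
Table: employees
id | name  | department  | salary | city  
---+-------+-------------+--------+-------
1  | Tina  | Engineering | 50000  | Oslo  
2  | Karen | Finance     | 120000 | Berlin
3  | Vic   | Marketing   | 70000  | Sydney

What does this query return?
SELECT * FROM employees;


SELECT * returns all 3 rows with all columns

3 rows:
1, Tina, Engineering, 50000, Oslo
2, Karen, Finance, 120000, Berlin
3, Vic, Marketing, 70000, Sydney


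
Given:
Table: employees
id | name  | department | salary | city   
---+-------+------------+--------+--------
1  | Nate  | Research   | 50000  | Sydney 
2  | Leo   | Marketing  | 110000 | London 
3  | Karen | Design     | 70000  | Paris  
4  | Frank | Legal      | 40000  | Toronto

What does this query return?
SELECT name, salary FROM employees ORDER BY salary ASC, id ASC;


Sorting by salary ASC, then id ASC for ties

4 rows:
Frank, 40000
Nate, 50000
Karen, 70000
Leo, 110000


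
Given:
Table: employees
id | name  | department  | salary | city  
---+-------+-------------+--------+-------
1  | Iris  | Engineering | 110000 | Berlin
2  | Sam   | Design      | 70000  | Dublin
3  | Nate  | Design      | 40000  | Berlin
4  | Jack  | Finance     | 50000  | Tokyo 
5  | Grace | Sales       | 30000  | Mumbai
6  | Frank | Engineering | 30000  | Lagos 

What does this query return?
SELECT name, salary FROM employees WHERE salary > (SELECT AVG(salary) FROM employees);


Subquery: AVG(salary) = 55000.0
Filtering: salary > 55000.0
  Iris (110000) -> MATCH
  Sam (70000) -> MATCH


2 rows:
Iris, 110000
Sam, 70000


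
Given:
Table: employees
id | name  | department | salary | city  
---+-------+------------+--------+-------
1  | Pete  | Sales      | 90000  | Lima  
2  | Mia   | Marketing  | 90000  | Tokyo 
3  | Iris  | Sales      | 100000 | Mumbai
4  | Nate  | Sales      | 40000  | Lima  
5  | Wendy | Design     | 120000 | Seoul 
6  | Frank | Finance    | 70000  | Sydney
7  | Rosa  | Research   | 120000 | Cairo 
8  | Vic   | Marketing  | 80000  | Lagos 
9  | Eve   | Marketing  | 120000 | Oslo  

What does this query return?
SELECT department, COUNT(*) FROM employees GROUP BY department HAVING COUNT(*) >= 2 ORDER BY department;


Groups with count >= 2:
  Marketing: 3 -> PASS
  Sales: 3 -> PASS
  Design: 1 -> filtered out
  Finance: 1 -> filtered out
  Research: 1 -> filtered out


2 groups:
Marketing, 3
Sales, 3


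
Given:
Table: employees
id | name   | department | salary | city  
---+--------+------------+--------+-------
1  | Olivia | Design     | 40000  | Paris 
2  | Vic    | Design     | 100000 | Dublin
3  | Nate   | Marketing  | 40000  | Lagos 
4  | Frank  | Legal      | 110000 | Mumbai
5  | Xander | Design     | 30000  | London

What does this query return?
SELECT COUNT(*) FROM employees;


COUNT(*) counts all rows

5


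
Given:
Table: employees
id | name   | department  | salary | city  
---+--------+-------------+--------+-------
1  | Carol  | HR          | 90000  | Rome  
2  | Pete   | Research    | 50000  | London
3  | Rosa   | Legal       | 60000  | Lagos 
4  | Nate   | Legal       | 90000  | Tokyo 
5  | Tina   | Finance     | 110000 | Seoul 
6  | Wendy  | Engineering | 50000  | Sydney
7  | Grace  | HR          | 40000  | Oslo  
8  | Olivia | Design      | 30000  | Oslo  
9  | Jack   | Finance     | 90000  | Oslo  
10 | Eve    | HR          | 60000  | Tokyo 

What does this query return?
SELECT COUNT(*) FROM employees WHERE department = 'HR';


Counting rows where department = 'HR'
  Carol -> MATCH
  Grace -> MATCH
  Eve -> MATCH


3


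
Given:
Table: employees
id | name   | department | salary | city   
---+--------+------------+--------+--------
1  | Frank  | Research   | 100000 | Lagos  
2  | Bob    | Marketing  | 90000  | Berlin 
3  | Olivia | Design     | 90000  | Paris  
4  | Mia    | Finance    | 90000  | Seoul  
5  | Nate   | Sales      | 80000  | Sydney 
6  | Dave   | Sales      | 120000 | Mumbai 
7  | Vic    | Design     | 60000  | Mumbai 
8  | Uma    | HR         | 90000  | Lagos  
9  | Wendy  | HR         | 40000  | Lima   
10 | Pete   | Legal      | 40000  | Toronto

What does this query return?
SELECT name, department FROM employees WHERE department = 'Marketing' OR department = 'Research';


Filtering: department = 'Marketing' OR 'Research'
Matching: 2 rows

2 rows:
Frank, Research
Bob, Marketing


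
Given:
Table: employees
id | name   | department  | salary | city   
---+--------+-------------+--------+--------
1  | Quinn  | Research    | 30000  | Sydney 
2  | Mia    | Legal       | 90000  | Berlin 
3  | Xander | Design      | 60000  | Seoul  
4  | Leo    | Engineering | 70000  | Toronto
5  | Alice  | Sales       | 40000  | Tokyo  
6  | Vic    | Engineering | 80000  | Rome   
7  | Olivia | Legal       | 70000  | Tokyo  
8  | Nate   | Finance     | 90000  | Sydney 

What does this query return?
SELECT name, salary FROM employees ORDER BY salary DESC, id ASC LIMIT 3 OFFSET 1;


Sort by salary DESC (id ASC tiebreak), then skip 1 and take 3
Rows 2 through 4

3 rows:
Nate, 90000
Vic, 80000
Leo, 70000


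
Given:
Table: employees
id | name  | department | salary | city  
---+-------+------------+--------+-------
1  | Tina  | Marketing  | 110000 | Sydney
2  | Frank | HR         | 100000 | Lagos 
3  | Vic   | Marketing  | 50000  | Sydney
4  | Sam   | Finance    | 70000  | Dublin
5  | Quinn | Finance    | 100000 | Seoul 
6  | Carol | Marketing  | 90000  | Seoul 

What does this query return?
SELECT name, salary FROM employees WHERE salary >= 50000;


Filtering: salary >= 50000
Matching: 6 rows

6 rows:
Tina, 110000
Frank, 100000
Vic, 50000
Sam, 70000
Quinn, 100000
Carol, 90000


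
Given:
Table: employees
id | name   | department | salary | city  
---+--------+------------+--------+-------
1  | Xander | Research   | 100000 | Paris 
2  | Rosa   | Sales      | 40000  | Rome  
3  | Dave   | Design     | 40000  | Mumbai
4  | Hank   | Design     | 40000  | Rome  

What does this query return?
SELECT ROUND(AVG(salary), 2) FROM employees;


SUM(salary) = 220000
COUNT = 4
ROUND(AVG, 2) = ROUND(220000 / 4, 2) = 55000.0

55000.0


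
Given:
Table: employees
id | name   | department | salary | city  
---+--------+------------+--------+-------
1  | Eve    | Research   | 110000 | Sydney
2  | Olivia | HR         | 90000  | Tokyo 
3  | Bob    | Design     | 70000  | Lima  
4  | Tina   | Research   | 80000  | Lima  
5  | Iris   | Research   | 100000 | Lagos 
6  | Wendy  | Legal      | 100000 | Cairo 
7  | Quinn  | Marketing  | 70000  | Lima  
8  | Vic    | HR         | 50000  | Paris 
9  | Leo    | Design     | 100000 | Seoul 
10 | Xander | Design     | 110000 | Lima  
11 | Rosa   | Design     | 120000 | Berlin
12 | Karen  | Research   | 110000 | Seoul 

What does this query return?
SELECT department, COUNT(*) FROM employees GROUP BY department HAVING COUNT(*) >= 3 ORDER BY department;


Groups with count >= 3:
  Design: 4 -> PASS
  Research: 4 -> PASS
  HR: 2 -> filtered out
  Legal: 1 -> filtered out
  Marketing: 1 -> filtered out


2 groups:
Design, 4
Research, 4


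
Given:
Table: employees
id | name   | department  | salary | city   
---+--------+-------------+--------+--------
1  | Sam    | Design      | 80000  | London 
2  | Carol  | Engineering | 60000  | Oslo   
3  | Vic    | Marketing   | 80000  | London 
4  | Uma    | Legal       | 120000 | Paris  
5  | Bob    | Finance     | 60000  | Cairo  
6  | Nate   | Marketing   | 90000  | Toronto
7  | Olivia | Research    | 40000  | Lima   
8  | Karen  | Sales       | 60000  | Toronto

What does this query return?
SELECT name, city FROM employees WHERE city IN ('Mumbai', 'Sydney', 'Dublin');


Filtering: city IN ('Mumbai', 'Sydney', 'Dublin')
Matching: 0 rows

Empty result set (0 rows)


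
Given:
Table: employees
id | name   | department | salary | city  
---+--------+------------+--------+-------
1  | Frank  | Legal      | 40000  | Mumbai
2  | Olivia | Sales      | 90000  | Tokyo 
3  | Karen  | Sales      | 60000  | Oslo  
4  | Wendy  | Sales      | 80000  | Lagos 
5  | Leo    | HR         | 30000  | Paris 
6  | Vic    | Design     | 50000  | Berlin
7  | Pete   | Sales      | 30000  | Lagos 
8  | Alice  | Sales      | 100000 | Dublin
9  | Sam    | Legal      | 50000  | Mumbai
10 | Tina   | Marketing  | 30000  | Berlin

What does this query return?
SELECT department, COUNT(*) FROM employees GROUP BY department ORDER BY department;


Assigning each row to its department group:
  Frank -> Legal
  Olivia -> Sales
  Karen -> Sales
  Wendy -> Sales
  Leo -> HR
  Vic -> Design
  Pete -> Sales
  Alice -> Sales
  Sam -> Legal
  Tina -> Marketing


5 groups:
Design, 1
HR, 1
Legal, 2
Marketing, 1
Sales, 5


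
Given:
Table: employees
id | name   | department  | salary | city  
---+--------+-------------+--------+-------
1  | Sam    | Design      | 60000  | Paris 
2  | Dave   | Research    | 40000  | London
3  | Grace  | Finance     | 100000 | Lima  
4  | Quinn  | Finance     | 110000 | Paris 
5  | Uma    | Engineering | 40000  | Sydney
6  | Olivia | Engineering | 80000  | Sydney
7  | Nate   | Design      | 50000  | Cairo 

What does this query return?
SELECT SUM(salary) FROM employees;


SUM(salary) = 60000 + 40000 + 100000 + 110000 + 40000 + 80000 + 50000 = 480000

480000


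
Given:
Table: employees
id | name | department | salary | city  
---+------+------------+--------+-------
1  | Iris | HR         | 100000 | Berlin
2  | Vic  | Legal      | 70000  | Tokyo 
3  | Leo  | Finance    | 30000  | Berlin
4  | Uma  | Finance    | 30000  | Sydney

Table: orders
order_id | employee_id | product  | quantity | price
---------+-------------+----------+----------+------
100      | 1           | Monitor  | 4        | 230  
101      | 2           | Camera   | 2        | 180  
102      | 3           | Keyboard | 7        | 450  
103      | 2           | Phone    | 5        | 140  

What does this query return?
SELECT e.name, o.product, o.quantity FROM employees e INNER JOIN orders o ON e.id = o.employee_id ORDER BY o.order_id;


Joining employees.id = orders.employee_id:
  employee Iris (id=1) -> order Monitor
  employee Vic (id=2) -> order Camera
  employee Leo (id=3) -> order Keyboard
  employee Vic (id=2) -> order Phone


4 rows:
Iris, Monitor, 4
Vic, Camera, 2
Leo, Keyboard, 7
Vic, Phone, 5


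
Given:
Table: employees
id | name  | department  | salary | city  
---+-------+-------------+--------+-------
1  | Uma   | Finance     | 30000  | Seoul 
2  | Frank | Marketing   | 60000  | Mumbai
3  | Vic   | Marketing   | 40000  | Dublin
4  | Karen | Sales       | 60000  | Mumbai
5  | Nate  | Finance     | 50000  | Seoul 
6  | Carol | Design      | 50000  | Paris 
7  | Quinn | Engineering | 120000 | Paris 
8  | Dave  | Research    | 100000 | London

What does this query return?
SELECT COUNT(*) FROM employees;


COUNT(*) counts all rows

8


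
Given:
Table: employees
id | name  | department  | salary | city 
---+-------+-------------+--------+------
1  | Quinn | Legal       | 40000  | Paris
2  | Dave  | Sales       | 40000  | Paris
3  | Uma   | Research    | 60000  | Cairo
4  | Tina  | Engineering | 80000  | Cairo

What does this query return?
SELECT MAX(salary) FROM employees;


Salaries: 40000, 40000, 60000, 80000
MAX = 80000

80000


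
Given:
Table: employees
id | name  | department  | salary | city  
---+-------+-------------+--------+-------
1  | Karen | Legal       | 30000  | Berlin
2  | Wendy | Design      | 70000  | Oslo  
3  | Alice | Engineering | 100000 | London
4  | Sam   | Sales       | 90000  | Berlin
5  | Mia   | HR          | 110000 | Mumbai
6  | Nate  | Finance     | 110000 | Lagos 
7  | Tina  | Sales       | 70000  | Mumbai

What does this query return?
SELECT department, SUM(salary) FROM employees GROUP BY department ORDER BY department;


Summing salary within each department:
  Design: 70000 = 70000
  Engineering: 100000 = 100000
  Finance: 110000 = 110000
  HR: 110000 = 110000
  Legal: 30000 = 30000
  Sales: 90000 + 70000 = 160000


6 groups:
Design, 70000
Engineering, 100000
Finance, 110000
HR, 110000
Legal, 30000
Sales, 160000


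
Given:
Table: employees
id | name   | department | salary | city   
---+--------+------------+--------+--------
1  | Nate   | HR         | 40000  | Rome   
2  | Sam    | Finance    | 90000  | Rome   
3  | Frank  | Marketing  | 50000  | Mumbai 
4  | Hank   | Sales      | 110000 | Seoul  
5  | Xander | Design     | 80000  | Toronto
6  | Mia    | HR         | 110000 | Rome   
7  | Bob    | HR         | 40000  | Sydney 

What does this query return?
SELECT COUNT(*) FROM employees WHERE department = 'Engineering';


Counting rows where department = 'Engineering'


0


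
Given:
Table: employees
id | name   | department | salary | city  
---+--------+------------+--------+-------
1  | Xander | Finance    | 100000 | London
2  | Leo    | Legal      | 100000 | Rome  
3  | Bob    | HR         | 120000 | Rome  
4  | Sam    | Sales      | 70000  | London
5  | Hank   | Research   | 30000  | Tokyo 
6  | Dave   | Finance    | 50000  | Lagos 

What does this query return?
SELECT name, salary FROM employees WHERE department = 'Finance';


Filtering: department = 'Finance'
Matching rows: 2

2 rows:
Xander, 100000
Dave, 50000


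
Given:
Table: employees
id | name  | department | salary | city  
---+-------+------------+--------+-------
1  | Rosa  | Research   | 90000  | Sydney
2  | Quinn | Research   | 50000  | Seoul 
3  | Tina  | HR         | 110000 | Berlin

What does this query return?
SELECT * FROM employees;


SELECT * returns all 3 rows with all columns

3 rows:
1, Rosa, Research, 90000, Sydney
2, Quinn, Research, 50000, Seoul
3, Tina, HR, 110000, Berlin


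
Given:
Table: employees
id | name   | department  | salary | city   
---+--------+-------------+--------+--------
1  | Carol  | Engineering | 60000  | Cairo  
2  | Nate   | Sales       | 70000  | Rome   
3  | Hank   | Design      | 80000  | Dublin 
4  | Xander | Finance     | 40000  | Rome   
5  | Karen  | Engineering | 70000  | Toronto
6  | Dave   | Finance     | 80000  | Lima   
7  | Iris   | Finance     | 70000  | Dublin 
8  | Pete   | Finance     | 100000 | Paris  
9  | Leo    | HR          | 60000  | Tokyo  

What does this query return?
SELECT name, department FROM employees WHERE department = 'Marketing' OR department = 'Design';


Filtering: department = 'Marketing' OR 'Design'
Matching: 1 rows

1 rows:
Hank, Design


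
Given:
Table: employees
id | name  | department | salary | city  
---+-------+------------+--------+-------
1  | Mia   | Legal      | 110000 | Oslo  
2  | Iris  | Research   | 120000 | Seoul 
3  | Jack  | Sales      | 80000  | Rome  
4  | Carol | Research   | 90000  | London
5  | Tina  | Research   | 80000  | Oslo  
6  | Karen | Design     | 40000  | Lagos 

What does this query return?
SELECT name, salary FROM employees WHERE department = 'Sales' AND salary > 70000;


Filtering: department = 'Sales' AND salary > 70000
Matching: 1 rows

1 rows:
Jack, 80000


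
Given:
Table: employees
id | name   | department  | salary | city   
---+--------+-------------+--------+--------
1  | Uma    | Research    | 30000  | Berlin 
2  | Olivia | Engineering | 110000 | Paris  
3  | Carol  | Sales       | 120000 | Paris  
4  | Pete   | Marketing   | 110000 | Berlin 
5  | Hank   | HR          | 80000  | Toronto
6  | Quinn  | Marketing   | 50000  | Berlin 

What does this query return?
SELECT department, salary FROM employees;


Projecting columns: department, salary

6 rows:
Research, 30000
Engineering, 110000
Sales, 120000
Marketing, 110000
HR, 80000
Marketing, 50000


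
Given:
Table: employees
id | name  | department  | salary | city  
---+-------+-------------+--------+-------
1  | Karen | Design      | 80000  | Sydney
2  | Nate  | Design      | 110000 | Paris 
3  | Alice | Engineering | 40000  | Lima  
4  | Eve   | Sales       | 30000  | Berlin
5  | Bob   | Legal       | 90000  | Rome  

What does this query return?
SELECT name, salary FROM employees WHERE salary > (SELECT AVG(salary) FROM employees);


Subquery: AVG(salary) = 70000.0
Filtering: salary > 70000.0
  Karen (80000) -> MATCH
  Nate (110000) -> MATCH
  Bob (90000) -> MATCH


3 rows:
Karen, 80000
Nate, 110000
Bob, 90000


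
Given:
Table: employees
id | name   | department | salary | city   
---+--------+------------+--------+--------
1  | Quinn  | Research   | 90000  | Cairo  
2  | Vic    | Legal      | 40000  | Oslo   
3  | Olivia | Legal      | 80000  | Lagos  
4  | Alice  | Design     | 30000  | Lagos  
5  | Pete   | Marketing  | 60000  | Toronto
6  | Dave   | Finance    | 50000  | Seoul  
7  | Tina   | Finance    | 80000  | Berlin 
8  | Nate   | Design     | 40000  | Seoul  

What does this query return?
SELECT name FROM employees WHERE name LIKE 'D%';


LIKE 'D%' matches names starting with 'D'
Matching: 1

1 rows:
Dave


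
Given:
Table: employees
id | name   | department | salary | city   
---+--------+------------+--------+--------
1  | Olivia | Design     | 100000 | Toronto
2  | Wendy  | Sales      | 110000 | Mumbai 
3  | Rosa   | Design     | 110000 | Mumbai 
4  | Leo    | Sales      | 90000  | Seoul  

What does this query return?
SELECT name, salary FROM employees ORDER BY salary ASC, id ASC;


Sorting by salary ASC, then id ASC for ties

4 rows:
Leo, 90000
Olivia, 100000
Wendy, 110000
Rosa, 110000


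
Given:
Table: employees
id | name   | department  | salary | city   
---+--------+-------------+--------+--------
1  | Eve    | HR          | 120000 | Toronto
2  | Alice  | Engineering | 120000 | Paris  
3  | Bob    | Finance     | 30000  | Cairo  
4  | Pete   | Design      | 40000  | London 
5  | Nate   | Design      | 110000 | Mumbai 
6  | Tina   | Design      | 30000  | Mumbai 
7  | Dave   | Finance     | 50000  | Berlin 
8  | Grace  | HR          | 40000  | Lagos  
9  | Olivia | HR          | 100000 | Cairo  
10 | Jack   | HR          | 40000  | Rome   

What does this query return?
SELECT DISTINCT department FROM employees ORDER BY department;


All 'department' values (row order): HR, Engineering, Finance, Design, Design, Design, Finance, HR, HR, HR
Removing duplicates leaves 4 unique value(s).

4 values:
Design
Engineering
Finance
HR


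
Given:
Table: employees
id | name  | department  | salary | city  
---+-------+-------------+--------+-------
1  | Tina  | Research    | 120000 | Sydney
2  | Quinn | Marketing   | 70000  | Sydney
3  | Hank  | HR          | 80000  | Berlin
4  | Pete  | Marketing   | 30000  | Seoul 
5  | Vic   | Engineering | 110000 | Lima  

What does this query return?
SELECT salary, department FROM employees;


Projecting columns: salary, department

5 rows:
120000, Research
70000, Marketing
80000, HR
30000, Marketing
110000, Engineering


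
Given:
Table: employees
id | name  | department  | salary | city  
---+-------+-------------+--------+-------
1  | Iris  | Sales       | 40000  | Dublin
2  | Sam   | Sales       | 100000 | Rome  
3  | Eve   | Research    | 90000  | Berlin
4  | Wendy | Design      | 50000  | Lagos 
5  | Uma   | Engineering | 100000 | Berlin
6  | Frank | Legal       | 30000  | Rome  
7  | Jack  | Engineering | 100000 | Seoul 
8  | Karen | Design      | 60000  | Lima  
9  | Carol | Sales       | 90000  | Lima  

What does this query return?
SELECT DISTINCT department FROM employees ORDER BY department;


All 'department' values (row order): Sales, Sales, Research, Design, Engineering, Legal, Engineering, Design, Sales
Removing duplicates leaves 5 unique value(s).

5 values:
Design
Engineering
Legal
Research
Sales


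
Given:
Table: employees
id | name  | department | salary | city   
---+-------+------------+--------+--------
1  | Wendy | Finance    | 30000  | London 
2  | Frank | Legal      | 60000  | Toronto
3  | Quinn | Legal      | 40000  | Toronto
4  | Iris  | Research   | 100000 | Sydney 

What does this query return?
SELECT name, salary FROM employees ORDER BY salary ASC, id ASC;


Sorting by salary ASC, then id ASC for ties

4 rows:
Wendy, 30000
Quinn, 40000
Frank, 60000
Iris, 100000


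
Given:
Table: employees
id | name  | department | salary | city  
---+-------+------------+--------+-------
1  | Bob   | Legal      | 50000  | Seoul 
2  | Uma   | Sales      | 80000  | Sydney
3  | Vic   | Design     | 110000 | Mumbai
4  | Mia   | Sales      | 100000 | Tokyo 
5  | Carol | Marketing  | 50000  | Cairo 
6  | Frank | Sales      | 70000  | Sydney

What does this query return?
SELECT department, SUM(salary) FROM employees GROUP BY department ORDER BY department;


Summing salary within each department:
  Design: 110000 = 110000
  Legal: 50000 = 50000
  Marketing: 50000 = 50000
  Sales: 80000 + 100000 + 70000 = 250000


4 groups:
Design, 110000
Legal, 50000
Marketing, 50000
Sales, 250000


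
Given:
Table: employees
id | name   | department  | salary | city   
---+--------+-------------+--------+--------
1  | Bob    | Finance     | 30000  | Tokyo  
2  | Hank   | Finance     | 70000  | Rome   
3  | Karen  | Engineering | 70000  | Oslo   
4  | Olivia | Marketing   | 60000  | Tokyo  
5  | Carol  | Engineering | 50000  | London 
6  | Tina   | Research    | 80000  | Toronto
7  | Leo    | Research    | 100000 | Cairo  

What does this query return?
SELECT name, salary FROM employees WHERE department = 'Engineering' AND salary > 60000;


Filtering: department = 'Engineering' AND salary > 60000
Matching: 1 rows

1 rows:
Karen, 70000


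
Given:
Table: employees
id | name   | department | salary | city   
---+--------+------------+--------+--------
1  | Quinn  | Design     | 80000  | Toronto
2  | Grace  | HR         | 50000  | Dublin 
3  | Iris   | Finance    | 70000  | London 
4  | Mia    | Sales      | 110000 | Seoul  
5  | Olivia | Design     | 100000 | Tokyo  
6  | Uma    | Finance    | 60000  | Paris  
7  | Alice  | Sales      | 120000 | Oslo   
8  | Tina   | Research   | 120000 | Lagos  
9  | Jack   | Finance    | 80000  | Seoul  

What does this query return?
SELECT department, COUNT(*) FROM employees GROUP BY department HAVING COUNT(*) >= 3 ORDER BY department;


Groups with count >= 3:
  Finance: 3 -> PASS
  Design: 2 -> filtered out
  HR: 1 -> filtered out
  Research: 1 -> filtered out
  Sales: 2 -> filtered out


1 groups:
Finance, 3
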